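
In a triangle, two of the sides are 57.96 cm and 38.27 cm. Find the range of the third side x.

By the triangle inequality, x must be less than 57.96 + 38.27 = 96.23 and greater than |57.96 − 38.27| = 19.69.

19.69 < x < 96.23 (cm)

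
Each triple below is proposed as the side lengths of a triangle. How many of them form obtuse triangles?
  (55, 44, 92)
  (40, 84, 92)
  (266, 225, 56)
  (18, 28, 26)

(55,44,92): 44²+55² = 4961 < 8464 = 92² → obtuse
(40,84,92): 40²+84² = 8656 > 8464 = 92² → acute
(266,225,56): 56²+225² = 53761 < 70756 = 266² → obtuse
(18,28,26): 18²+26² = 1000 > 784 = 28² → acute
2 of the 4 are obtuse.

2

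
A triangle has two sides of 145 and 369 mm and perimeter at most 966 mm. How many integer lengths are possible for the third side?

228

Triangle inequality: 224 < x < 514. Perimeter ≤ 966 gives x ≤ 966 − 145 − 369 = 452.
So 224 < x ≤ 452; integers 225 through 452: 228 values.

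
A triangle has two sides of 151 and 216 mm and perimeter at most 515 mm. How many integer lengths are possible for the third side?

83

Triangle inequality: 65 < x < 367. Perimeter ≤ 515 gives x ≤ 515 − 151 − 216 = 148.
So 65 < x ≤ 148; integers 66 through 148: 83 values.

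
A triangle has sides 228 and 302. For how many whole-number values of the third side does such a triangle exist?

455

The third side lies in the open interval (74, 530).
Integers from 75 to 529 inclusive: 529 − 75 + 1 = 455.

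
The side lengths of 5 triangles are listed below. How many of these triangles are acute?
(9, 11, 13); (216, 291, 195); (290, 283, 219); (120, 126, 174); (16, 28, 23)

(9,11,13): 9²+11² = 202 > 169 = 13² → acute
(216,291,195): 195²+216² = 84681 = 291² → right
(290,283,219): 219²+283² = 128050 > 84100 = 290² → acute
(120,126,174): 120²+126² = 30276 = 174² → right
(16,28,23): 16²+23² = 785 > 784 = 28² → acute
3 of the 5 are acute.

3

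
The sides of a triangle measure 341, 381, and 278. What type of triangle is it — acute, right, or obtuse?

Compare the square of the longest side to the sum of squares of the other two: 278² + 341² = 193565 > 145161 = 381².

acute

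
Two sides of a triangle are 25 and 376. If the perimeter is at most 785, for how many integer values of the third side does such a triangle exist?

Triangle inequality: 351 < x < 401. Perimeter ≤ 785 gives x ≤ 785 − 25 − 376 = 384.
So 351 < x ≤ 384; integers 352 through 384: 33 values.

33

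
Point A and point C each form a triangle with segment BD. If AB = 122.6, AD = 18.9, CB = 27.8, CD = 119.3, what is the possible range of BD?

From triangle ABD: |122.6 − 18.9| < BD < 122.6 + 18.9, i.e. 103.7 < BD < 141.5.
From triangle CBD: 91.5 < BD < 147.1.
Both must hold, so BD lies in the intersection.

103.7 < BD < 141.5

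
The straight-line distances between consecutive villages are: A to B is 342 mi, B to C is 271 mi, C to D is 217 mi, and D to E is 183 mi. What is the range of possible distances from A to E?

The maximum is all hops collinear in one direction: 342 + 271 + 217 + 183 = 1013.
The longest hop is 342; the others sum to 671. Since 342 ≤ 671, the path can fold back on itself completely, so the minimum distance is 0.

0 ≤ AE ≤ 1013 mi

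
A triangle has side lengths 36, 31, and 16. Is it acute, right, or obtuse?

Compare the square of the longest side to the sum of squares of the other two: 16² + 31² = 1217 < 1296 = 36².

obtuse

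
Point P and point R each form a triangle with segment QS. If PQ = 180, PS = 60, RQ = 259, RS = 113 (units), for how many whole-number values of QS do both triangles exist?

From triangle PQS: 120 < QS < 240.
From triangle RQS: 146 < QS < 372.
Intersection: 146 < QS < 240, so integers 147 through 239: 93 values.

93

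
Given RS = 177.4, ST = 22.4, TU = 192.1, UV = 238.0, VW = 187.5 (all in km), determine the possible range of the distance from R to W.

The maximum is all hops collinear in one direction: 177.4 + 22.4 + 192.1 + 238.0 + 187.5 = 817.4.
The longest hop is 238.0; the others sum to 579.4. Since 238.0 ≤ 579.4, the path can fold back on itself completely, so the minimum distance is 0.

0 ≤ RW ≤ 817.4 km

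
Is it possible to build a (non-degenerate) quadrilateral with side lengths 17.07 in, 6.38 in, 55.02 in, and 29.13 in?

For a quadrilateral, each side must be shorter than the sum of the others.
Here the longest side is 55.02, but the remaining 3 sides sum to only 52.58.

No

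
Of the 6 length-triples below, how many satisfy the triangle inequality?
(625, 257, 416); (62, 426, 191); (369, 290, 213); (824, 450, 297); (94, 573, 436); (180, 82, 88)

(257,416,625): 257+416 > 625 → valid
(62,191,426): 62+191 ≤ 426 → not valid
(213,290,369): 213+290 > 369 → valid
(297,450,824): 297+450 ≤ 824 → not valid
(94,436,573): 94+436 ≤ 573 → not valid
(82,88,180): 82+88 ≤ 180 → not valid
2 of the 6 triples form a triangle.

2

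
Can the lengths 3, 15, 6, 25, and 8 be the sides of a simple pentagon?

Yes

A pentagon exists iff every side is shorter than the sum of the others — equivalently, the longest side is less than the sum of the rest.
Longest side 25 < 32 (sum of the remaining 4), so yes.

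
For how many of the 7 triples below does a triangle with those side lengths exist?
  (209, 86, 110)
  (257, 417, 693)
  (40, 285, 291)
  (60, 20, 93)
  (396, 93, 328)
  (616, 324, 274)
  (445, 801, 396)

3

(86,110,209): 86+110 ≤ 209 → not valid
(257,417,693): 257+417 ≤ 693 → not valid
(40,285,291): 40+285 > 291 → valid
(20,60,93): 20+60 ≤ 93 → not valid
(93,328,396): 93+328 > 396 → valid
(274,324,616): 274+324 ≤ 616 → not valid
(396,445,801): 396+445 > 801 → valid
3 of the 7 triples form a triangle.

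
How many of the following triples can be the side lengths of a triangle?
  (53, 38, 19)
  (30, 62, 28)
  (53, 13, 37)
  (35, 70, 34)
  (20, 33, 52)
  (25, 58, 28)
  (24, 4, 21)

(19,38,53): 19+38 > 53 → valid
(28,30,62): 28+30 ≤ 62 → not valid
(13,37,53): 13+37 ≤ 53 → not valid
(34,35,70): 34+35 ≤ 70 → not valid
(20,33,52): 20+33 > 52 → valid
(25,28,58): 25+28 ≤ 58 → not valid
(4,21,24): 4+21 > 24 → valid
3 of the 7 triples form a triangle.

3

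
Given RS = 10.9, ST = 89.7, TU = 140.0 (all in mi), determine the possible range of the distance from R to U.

The maximum is all hops collinear in one direction: 10.9 + 89.7 + 140.0 = 240.6.
The longest hop is 140.0; the others sum to 100.6. Folding the others back against it leaves at least 140.0 − 100.6 = 39.4.

39.4 ≤ RU ≤ 240.6 mi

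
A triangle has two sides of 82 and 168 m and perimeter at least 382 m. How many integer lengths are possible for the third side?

Triangle inequality: 86 < x < 250. Perimeter ≥ 382 gives x ≥ 382 − 82 − 168 = 132.
So 132 ≤ x < 250; integers 132 through 249: 118 values.

118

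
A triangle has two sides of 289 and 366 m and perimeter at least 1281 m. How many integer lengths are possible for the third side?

Triangle inequality: 77 < x < 655. Perimeter ≥ 1281 gives x ≥ 1281 − 289 − 366 = 626.
So 626 ≤ x < 655; integers 626 through 654: 29 values.

29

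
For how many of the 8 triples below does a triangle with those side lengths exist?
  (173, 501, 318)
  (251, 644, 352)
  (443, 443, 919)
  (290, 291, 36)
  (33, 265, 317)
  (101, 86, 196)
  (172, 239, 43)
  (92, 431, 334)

(173,318,501): 173+318 ≤ 501 → not valid
(251,352,644): 251+352 ≤ 644 → not valid
(443,443,919): 443+443 ≤ 919 → not valid
(36,290,291): 36+290 > 291 → valid
(33,265,317): 33+265 ≤ 317 → not valid
(86,101,196): 86+101 ≤ 196 → not valid
(43,172,239): 43+172 ≤ 239 → not valid
(92,334,431): 92+334 ≤ 431 → not valid
1 of the 8 triples forms a triangle.

1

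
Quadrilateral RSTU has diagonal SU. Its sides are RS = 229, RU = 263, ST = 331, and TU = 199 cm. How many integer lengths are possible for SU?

359

From triangle RSU: 34 < SU < 492.
From triangle TSU: 132 < SU < 530.
Intersection: 132 < SU < 492, so integers 133 through 491: 359 values.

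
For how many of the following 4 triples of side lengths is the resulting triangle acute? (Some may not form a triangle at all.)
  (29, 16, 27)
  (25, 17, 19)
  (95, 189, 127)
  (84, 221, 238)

2

(29,16,27): 16²+27² = 985 > 841 = 29² → acute
(25,17,19): 17²+19² = 650 > 625 = 25² → acute
(95,189,127): 95²+127² = 25154 < 35721 = 189² → obtuse
(84,221,238): 84²+221² = 55897 < 56644 = 238² → obtuse
2 of the 4 are acute.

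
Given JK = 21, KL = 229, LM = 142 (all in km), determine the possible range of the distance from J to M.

66 ≤ JM ≤ 392 km

The maximum is all hops collinear in one direction: 21 + 229 + 142 = 392.
The longest hop is 229; the others sum to 163. Folding the others back against it leaves at least 229 − 163 = 66.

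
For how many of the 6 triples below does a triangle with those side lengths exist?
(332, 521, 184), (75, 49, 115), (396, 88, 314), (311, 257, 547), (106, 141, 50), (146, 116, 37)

5

(184,332,521): 184+332 ≤ 521 → not valid
(49,75,115): 49+75 > 115 → valid
(88,314,396): 88+314 > 396 → valid
(257,311,547): 257+311 > 547 → valid
(50,106,141): 50+106 > 141 → valid
(37,116,146): 37+116 > 146 → valid
5 of the 6 triples form a triangle.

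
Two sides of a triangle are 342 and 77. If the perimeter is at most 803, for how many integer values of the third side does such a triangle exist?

119

Triangle inequality: 265 < x < 419. Perimeter ≤ 803 gives x ≤ 803 − 342 − 77 = 384.
So 265 < x ≤ 384; integers 266 through 384: 119 values.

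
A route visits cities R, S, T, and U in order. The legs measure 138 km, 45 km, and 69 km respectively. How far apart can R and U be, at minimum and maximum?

24 ≤ RU ≤ 252 km

The maximum is all hops collinear in one direction: 138 + 45 + 69 = 252.
The longest hop is 138; the others sum to 114. Folding the others back against it leaves at least 138 − 114 = 24.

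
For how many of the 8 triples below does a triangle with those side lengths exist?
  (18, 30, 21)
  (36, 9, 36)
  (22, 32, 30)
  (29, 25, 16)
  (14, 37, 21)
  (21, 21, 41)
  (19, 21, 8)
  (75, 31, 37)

6

(18,21,30): 18+21 > 30 → valid
(9,36,36): 9+36 > 36 → valid
(22,30,32): 22+30 > 32 → valid
(16,25,29): 16+25 > 29 → valid
(14,21,37): 14+21 ≤ 37 → not valid
(21,21,41): 21+21 > 41 → valid
(8,19,21): 8+19 > 21 → valid
(31,37,75): 31+37 ≤ 75 → not valid
6 of the 8 triples form a triangle.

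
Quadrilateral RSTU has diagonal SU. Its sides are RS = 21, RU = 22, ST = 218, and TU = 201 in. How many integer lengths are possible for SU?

25

From triangle RSU: 1 < SU < 43.
From triangle TSU: 17 < SU < 419.
Intersection: 17 < SU < 43, so integers 18 through 42: 25 values.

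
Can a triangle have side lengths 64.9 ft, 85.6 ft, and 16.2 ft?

The longest side is 85.6, but the other two sum to only 81.1.
81.1 < 85.6, so the triangle inequality fails.

No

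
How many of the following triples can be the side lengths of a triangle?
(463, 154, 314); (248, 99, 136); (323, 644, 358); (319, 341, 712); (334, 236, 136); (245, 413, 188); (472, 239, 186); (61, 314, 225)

4

(154,314,463): 154+314 > 463 → valid
(99,136,248): 99+136 ≤ 248 → not valid
(323,358,644): 323+358 > 644 → valid
(319,341,712): 319+341 ≤ 712 → not valid
(136,236,334): 136+236 > 334 → valid
(188,245,413): 188+245 > 413 → valid
(186,239,472): 186+239 ≤ 472 → not valid
(61,225,314): 61+225 ≤ 314 → not valid
4 of the 8 triples form a triangle.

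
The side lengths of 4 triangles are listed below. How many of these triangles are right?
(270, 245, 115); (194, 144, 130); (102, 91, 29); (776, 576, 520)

2

(270,245,115): 115²+245² = 73250 > 72900 = 270² → acute
(194,144,130): 130²+144² = 37636 = 194² → right
(102,91,29): 29²+91² = 9122 < 10404 = 102² → obtuse
(776,576,520): 520²+576² = 602176 = 776² → right
2 of the 4 are right.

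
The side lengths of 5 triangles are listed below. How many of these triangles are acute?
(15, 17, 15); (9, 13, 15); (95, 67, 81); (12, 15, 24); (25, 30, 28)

4

(15,17,15): 15²+15² = 450 > 289 = 17² → acute
(9,13,15): 9²+13² = 250 > 225 = 15² → acute
(95,67,81): 67²+81² = 11050 > 9025 = 95² → acute
(12,15,24): 12²+15² = 369 < 576 = 24² → obtuse
(25,30,28): 25²+28² = 1409 > 900 = 30² → acute
4 of the 5 are acute.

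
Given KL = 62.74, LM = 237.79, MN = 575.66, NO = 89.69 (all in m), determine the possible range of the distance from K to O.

185.44 ≤ KO ≤ 965.88 m

The maximum is all hops collinear in one direction: 62.74 + 237.79 + 575.66 + 89.69 = 965.88.
The longest hop is 575.66; the others sum to 390.22. Folding the others back against it leaves at least 575.66 − 390.22 = 185.44.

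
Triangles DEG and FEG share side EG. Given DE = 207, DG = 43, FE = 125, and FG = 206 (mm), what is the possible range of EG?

164 < EG < 250

From triangle DEG: |207 − 43| < EG < 207 + 43, i.e. 164 < EG < 250.
From triangle FEG: 81 < EG < 331.
Both must hold, so EG lies in the intersection.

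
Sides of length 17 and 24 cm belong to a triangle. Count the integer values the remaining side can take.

The third side lies in the open interval (7, 41).
Integers from 8 to 40 inclusive: 40 − 8 + 1 = 33.

33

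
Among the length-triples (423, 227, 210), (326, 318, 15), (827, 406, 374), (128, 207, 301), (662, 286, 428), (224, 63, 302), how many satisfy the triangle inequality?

4

(210,227,423): 210+227 > 423 → valid
(15,318,326): 15+318 > 326 → valid
(374,406,827): 374+406 ≤ 827 → not valid
(128,207,301): 128+207 > 301 → valid
(286,428,662): 286+428 > 662 → valid
(63,224,302): 63+224 ≤ 302 → not valid
4 of the 6 triples form a triangle.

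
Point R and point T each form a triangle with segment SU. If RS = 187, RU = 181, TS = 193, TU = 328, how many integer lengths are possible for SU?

232

From triangle RSU: 6 < SU < 368.
From triangle TSU: 135 < SU < 521.
Intersection: 135 < SU < 368, so integers 136 through 367: 232 values.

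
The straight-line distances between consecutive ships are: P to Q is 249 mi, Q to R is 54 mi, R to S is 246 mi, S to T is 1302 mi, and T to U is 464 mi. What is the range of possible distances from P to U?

The maximum is all hops collinear in one direction: 249 + 54 + 246 + 1302 + 464 = 2315.
The longest hop is 1302; the others sum to 1013. Folding the others back against it leaves at least 1302 − 1013 = 289.

289 ≤ PU ≤ 2315 mi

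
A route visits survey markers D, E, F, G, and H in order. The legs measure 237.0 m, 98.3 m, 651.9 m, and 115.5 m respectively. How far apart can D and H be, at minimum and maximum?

201.1 ≤ DH ≤ 1102.7 m

The maximum is all hops collinear in one direction: 237.0 + 98.3 + 651.9 + 115.5 = 1102.7.
The longest hop is 651.9; the others sum to 450.8. Folding the others back against it leaves at least 651.9 − 450.8 = 201.1.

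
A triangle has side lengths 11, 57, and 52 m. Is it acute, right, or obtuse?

obtuse

Compare the square of the longest side to the sum of squares of the other two: 11² + 52² = 2825 < 3249 = 57².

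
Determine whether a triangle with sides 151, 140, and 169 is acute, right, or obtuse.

Compare the square of the longest side to the sum of squares of the other two: 140² + 151² = 42401 > 28561 = 169².

acute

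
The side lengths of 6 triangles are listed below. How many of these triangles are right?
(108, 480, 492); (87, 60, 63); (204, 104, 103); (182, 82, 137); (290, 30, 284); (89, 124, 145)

2

(108,480,492): 108²+480² = 242064 = 492² → right
(87,60,63): 60²+63² = 7569 = 87² → right
(204,104,103): 103²+104² = 21425 < 41616 = 204² → obtuse
(182,82,137): 82²+137² = 25493 < 33124 = 182² → obtuse
(290,30,284): 30²+284² = 81556 < 84100 = 290² → obtuse
(89,124,145): 89²+124² = 23297 > 21025 = 145² → acute
2 of the 6 are right.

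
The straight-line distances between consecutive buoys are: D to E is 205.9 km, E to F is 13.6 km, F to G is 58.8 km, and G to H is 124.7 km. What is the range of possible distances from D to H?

8.8 ≤ DH ≤ 403.0 km

The maximum is all hops collinear in one direction: 205.9 + 13.6 + 58.8 + 124.7 = 403.0.
The longest hop is 205.9; the others sum to 197.1. Folding the others back against it leaves at least 205.9 − 197.1 = 8.8.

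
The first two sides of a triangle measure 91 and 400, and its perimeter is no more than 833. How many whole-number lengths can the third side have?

33

Triangle inequality: 309 < x < 491. Perimeter ≤ 833 gives x ≤ 833 − 91 − 400 = 342.
So 309 < x ≤ 342; integers 310 through 342: 33 values.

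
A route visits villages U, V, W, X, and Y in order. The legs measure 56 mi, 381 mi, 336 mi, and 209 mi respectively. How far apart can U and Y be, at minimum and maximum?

The maximum is all hops collinear in one direction: 56 + 381 + 336 + 209 = 982.
The longest hop is 381; the others sum to 601. Since 381 ≤ 601, the path can fold back on itself completely, so the minimum distance is 0.

0 ≤ UY ≤ 982 mi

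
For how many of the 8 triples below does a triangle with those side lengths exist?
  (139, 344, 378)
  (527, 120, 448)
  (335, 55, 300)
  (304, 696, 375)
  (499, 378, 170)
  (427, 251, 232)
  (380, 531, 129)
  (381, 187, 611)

5

(139,344,378): 139+344 > 378 → valid
(120,448,527): 120+448 > 527 → valid
(55,300,335): 55+300 > 335 → valid
(304,375,696): 304+375 ≤ 696 → not valid
(170,378,499): 170+378 > 499 → valid
(232,251,427): 232+251 > 427 → valid
(129,380,531): 129+380 ≤ 531 → not valid
(187,381,611): 187+381 ≤ 611 → not valid
5 of the 8 triples form a triangle.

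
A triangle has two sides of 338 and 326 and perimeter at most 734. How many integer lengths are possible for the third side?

Triangle inequality: 12 < x < 664. Perimeter ≤ 734 gives x ≤ 734 − 338 − 326 = 70.
So 12 < x ≤ 70; integers 13 through 70: 58 values.

58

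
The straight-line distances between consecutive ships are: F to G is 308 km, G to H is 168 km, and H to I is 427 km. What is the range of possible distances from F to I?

The maximum is all hops collinear in one direction: 308 + 168 + 427 = 903.
The longest hop is 427; the others sum to 476. Since 427 ≤ 476, the path can fold back on itself completely, so the minimum distance is 0.

0 ≤ FI ≤ 903 km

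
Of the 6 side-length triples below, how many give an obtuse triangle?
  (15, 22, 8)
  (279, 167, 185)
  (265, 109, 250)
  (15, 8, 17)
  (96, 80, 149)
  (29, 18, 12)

4

(15,22,8): 8²+15² = 289 < 484 = 22² → obtuse
(279,167,185): 167²+185² = 62114 < 77841 = 279² → obtuse
(265,109,250): 109²+250² = 74381 > 70225 = 265² → acute
(15,8,17): 8²+15² = 289 = 17² → right
(96,80,149): 80²+96² = 15616 < 22201 = 149² → obtuse
(29,18,12): 12²+18² = 468 < 841 = 29² → obtuse
4 of the 6 are obtuse.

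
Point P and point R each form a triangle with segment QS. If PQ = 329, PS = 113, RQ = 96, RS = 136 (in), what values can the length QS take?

216 < QS < 232

From triangle PQS: |329 − 113| < QS < 329 + 113, i.e. 216 < QS < 442.
From triangle RQS: 40 < QS < 232.
Both must hold, so QS lies in the intersection.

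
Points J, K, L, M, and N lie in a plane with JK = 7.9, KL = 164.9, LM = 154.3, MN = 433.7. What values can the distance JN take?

106.6 ≤ JN ≤ 760.8

The maximum is all hops collinear in one direction: 7.9 + 164.9 + 154.3 + 433.7 = 760.8.
The longest hop is 433.7; the others sum to 327.1. Folding the others back against it leaves at least 433.7 − 327.1 = 106.6.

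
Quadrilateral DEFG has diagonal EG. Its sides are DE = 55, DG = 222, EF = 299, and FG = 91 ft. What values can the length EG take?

From triangle DEG: |55 − 222| < EG < 55 + 222, i.e. 167 < EG < 277.
From triangle FEG: 208 < EG < 390.
Both must hold, so EG lies in the intersection.

208 < EG < 277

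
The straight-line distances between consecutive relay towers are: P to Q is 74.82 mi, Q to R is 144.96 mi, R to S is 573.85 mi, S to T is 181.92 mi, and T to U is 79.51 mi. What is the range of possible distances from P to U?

The maximum is all hops collinear in one direction: 74.82 + 144.96 + 573.85 + 181.92 + 79.51 = 1055.06.
The longest hop is 573.85; the others sum to 481.21. Folding the others back against it leaves at least 573.85 − 481.21 = 92.64.

92.64 ≤ PU ≤ 1055.06 mi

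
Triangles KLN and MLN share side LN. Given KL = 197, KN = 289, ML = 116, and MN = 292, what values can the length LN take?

176 < LN < 408

From triangle KLN: |197 − 289| < LN < 197 + 289, i.e. 92 < LN < 486.
From triangle MLN: 176 < LN < 408.
Both must hold, so LN lies in the intersection.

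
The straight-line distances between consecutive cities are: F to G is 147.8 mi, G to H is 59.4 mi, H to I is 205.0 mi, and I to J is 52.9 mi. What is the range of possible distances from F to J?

The maximum is all hops collinear in one direction: 147.8 + 59.4 + 205.0 + 52.9 = 465.1.
The longest hop is 205.0; the others sum to 260.1. Since 205.0 ≤ 260.1, the path can fold back on itself completely, so the minimum distance is 0.

0 ≤ FJ ≤ 465.1 mi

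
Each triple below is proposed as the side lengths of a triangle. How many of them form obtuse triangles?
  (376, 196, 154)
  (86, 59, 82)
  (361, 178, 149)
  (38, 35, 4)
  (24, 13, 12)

(376,196,154): 154+196 ≤ 376, not a triangle
(86,59,82): 59²+82² = 10205 > 7396 = 86² → acute
(361,178,149): 149+178 ≤ 361, not a triangle
(38,35,4): 4²+35² = 1241 < 1444 = 38² → obtuse
(24,13,12): 12²+13² = 313 < 576 = 24² → obtuse
2 of the 5 are obtuse.

2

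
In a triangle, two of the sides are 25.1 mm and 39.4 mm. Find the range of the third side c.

14.3 < c < 64.5 (mm)

By the triangle inequality, c must be less than 25.1 + 39.4 = 64.5 and greater than |25.1 − 39.4| = 14.3.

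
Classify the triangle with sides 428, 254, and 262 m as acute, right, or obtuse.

Compare the square of the longest side to the sum of squares of the other two: 254² + 262² = 133160 < 183184 = 428².

obtuse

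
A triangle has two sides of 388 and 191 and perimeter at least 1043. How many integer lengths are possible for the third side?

Triangle inequality: 197 < x < 579. Perimeter ≥ 1043 gives x ≥ 1043 − 388 − 191 = 464.
So 464 ≤ x < 579; integers 464 through 578: 115 values.

115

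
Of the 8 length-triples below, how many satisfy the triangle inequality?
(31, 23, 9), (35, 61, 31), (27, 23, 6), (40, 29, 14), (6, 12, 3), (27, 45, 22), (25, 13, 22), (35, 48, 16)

(9,23,31): 9+23 > 31 → valid
(31,35,61): 31+35 > 61 → valid
(6,23,27): 6+23 > 27 → valid
(14,29,40): 14+29 > 40 → valid
(3,6,12): 3+6 ≤ 12 → not valid
(22,27,45): 22+27 > 45 → valid
(13,22,25): 13+22 > 25 → valid
(16,35,48): 16+35 > 48 → valid
7 of the 8 triples form a triangle.

7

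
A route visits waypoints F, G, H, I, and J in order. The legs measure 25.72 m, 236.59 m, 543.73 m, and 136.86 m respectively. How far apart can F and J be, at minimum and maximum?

144.56 ≤ FJ ≤ 942.90 m

The maximum is all hops collinear in one direction: 25.72 + 236.59 + 543.73 + 136.86 = 942.90.
The longest hop is 543.73; the others sum to 399.17. Folding the others back against it leaves at least 543.73 − 399.17 = 144.56.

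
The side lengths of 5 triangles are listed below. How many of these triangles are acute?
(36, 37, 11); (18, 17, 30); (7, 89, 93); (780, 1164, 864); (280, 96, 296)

1

(36,37,11): 11²+36² = 1417 > 1369 = 37² → acute
(18,17,30): 17²+18² = 613 < 900 = 30² → obtuse
(7,89,93): 7²+89² = 7970 < 8649 = 93² → obtuse
(780,1164,864): 780²+864² = 1354896 = 1164² → right
(280,96,296): 96²+280² = 87616 = 296² → right
1 of the 5 is acute.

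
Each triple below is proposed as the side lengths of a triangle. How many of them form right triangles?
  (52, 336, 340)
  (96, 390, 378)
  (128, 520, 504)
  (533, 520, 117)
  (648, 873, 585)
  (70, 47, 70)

(52,336,340): 52²+336² = 115600 = 340² → right
(96,390,378): 96²+378² = 152100 = 390² → right
(128,520,504): 128²+504² = 270400 = 520² → right
(533,520,117): 117²+520² = 284089 = 533² → right
(648,873,585): 585²+648² = 762129 = 873² → right
(70,47,70): 47²+70² = 7109 > 4900 = 70² → acute
5 of the 6 are right.

5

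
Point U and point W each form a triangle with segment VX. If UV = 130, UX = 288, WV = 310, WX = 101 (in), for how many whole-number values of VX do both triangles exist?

201

From triangle UVX: 158 < VX < 418.
From triangle WVX: 209 < VX < 411.
Intersection: 209 < VX < 411, so integers 210 through 410: 201 values.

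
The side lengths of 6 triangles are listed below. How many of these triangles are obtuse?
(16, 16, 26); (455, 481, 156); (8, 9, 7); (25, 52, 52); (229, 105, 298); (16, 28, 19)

(16,16,26): 16²+16² = 512 < 676 = 26² → obtuse
(455,481,156): 156²+455² = 231361 = 481² → right
(8,9,7): 7²+8² = 113 > 81 = 9² → acute
(25,52,52): 25²+52² = 3329 > 2704 = 52² → acute
(229,105,298): 105²+229² = 63466 < 88804 = 298² → obtuse
(16,28,19): 16²+19² = 617 < 784 = 28² → obtuse
3 of the 6 are obtuse.

3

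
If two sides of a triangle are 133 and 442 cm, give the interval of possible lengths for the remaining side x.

By the triangle inequality, x must be less than 133 + 442 = 575 and greater than |133 − 442| = 309.

309 < x < 575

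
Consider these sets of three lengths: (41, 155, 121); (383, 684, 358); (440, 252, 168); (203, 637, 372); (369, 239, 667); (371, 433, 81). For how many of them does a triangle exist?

(41,121,155): 41+121 > 155 → valid
(358,383,684): 358+383 > 684 → valid
(168,252,440): 168+252 ≤ 440 → not valid
(203,372,637): 203+372 ≤ 637 → not valid
(239,369,667): 239+369 ≤ 667 → not valid
(81,371,433): 81+371 > 433 → valid
3 of the 6 triples form a triangle.

3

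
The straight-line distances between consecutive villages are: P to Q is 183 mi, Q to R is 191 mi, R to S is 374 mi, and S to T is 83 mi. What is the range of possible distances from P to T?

The maximum is all hops collinear in one direction: 183 + 191 + 374 + 83 = 831.
The longest hop is 374; the others sum to 457. Since 374 ≤ 457, the path can fold back on itself completely, so the minimum distance is 0.

0 ≤ PT ≤ 831 mi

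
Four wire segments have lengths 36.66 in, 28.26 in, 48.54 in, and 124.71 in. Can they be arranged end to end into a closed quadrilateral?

No

For a quadrilateral, each side must be shorter than the sum of the others.
Here the longest side is 124.71, but the remaining 3 sides sum to only 113.46.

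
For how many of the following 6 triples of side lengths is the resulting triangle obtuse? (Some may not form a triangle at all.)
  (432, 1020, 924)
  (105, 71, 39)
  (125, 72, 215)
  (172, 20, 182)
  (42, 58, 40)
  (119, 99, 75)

(432,1020,924): 432²+924² = 1040400 = 1020² → right
(105,71,39): 39²+71² = 6562 < 11025 = 105² → obtuse
(125,72,215): 72+125 ≤ 215, not a triangle
(172,20,182): 20²+172² = 29984 < 33124 = 182² → obtuse
(42,58,40): 40²+42² = 3364 = 58² → right
(119,99,75): 75²+99² = 15426 > 14161 = 119² → acute
2 of the 6 are obtuse.

2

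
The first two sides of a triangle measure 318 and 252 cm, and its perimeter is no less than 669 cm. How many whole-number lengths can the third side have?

Triangle inequality: 66 < x < 570. Perimeter ≥ 669 gives x ≥ 669 − 318 − 252 = 99.
So 99 ≤ x < 570; integers 99 through 569: 471 values.

471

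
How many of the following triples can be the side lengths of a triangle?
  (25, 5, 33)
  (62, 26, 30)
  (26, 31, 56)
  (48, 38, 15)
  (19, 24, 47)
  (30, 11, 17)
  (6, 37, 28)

2

(5,25,33): 5+25 ≤ 33 → not valid
(26,30,62): 26+30 ≤ 62 → not valid
(26,31,56): 26+31 > 56 → valid
(15,38,48): 15+38 > 48 → valid
(19,24,47): 19+24 ≤ 47 → not valid
(11,17,30): 11+17 ≤ 30 → not valid
(6,28,37): 6+28 ≤ 37 → not valid
2 of the 7 triples form a triangle.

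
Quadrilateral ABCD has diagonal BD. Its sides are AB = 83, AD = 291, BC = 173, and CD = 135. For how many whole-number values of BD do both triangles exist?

From triangle ABD: 208 < BD < 374.
From triangle CBD: 38 < BD < 308.
Intersection: 208 < BD < 308, so integers 209 through 307: 99 values.

99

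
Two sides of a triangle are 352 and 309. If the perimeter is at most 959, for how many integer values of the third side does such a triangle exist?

255

Triangle inequality: 43 < x < 661. Perimeter ≤ 959 gives x ≤ 959 − 352 − 309 = 298.
So 43 < x ≤ 298; integers 44 through 298: 255 values.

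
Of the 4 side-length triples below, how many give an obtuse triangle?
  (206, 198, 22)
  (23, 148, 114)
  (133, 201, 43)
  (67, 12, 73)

(206,198,22): 22²+198² = 39688 < 42436 = 206² → obtuse
(23,148,114): 23+114 ≤ 148, not a triangle
(133,201,43): 43+133 ≤ 201, not a triangle
(67,12,73): 12²+67² = 4633 < 5329 = 73² → obtuse
2 of the 4 are obtuse.

2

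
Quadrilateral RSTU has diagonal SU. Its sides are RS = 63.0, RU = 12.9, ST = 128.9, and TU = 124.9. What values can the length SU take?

From triangle RSU: |63.0 − 12.9| < SU < 63.0 + 12.9, i.e. 50.1 < SU < 75.9.
From triangle TSU: 4.0 < SU < 253.8.
Both must hold, so SU lies in the intersection.

50.1 < SU < 75.9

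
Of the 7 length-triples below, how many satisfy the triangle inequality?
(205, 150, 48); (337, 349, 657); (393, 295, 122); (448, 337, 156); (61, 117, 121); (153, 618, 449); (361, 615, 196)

(48,150,205): 48+150 ≤ 205 → not valid
(337,349,657): 337+349 > 657 → valid
(122,295,393): 122+295 > 393 → valid
(156,337,448): 156+337 > 448 → valid
(61,117,121): 61+117 > 121 → valid
(153,449,618): 153+449 ≤ 618 → not valid
(196,361,615): 196+361 ≤ 615 → not valid
4 of the 7 triples form a triangle.

4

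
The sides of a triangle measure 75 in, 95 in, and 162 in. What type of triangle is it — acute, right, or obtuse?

obtuse

Compare the square of the longest side to the sum of squares of the other two: 75² + 95² = 14650 < 26244 = 162².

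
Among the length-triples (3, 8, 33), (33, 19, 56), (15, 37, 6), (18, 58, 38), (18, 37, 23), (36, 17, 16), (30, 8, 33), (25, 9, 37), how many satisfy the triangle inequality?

2

(3,8,33): 3+8 ≤ 33 → not valid
(19,33,56): 19+33 ≤ 56 → not valid
(6,15,37): 6+15 ≤ 37 → not valid
(18,38,58): 18+38 ≤ 58 → not valid
(18,23,37): 18+23 > 37 → valid
(16,17,36): 16+17 ≤ 36 → not valid
(8,30,33): 8+30 > 33 → valid
(9,25,37): 9+25 ≤ 37 → not valid
2 of the 8 triples form a triangle.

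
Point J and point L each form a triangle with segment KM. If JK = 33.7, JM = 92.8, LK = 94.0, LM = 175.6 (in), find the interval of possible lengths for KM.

From triangle JKM: |33.7 − 92.8| < KM < 33.7 + 92.8, i.e. 59.1 < KM < 126.5.
From triangle LKM: 81.6 < KM < 269.6.
Both must hold, so KM lies in the intersection.

81.6 < KM < 126.5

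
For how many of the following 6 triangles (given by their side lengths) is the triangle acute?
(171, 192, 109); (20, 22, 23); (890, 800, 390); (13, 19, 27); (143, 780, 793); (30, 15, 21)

(171,192,109): 109²+171² = 41122 > 36864 = 192² → acute
(20,22,23): 20²+22² = 884 > 529 = 23² → acute
(890,800,390): 390²+800² = 792100 = 890² → right
(13,19,27): 13²+19² = 530 < 729 = 27² → obtuse
(143,780,793): 143²+780² = 628849 = 793² → right
(30,15,21): 15²+21² = 666 < 900 = 30² → obtuse
2 of the 6 are acute.

2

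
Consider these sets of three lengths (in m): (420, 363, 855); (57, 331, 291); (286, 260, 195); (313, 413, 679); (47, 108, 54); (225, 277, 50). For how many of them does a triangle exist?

3

(363,420,855): 363+420 ≤ 855 → not valid
(57,291,331): 57+291 > 331 → valid
(195,260,286): 195+260 > 286 → valid
(313,413,679): 313+413 > 679 → valid
(47,54,108): 47+54 ≤ 108 → not valid
(50,225,277): 50+225 ≤ 277 → not valid
3 of the 6 triples form a triangle.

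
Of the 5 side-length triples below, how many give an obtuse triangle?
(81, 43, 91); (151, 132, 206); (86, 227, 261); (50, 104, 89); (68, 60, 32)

3

(81,43,91): 43²+81² = 8410 > 8281 = 91² → acute
(151,132,206): 132²+151² = 40225 < 42436 = 206² → obtuse
(86,227,261): 86²+227² = 58925 < 68121 = 261² → obtuse
(50,104,89): 50²+89² = 10421 < 10816 = 104² → obtuse
(68,60,32): 32²+60² = 4624 = 68² → right
3 of the 5 are obtuse.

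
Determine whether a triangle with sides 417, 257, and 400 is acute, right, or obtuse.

acute

Compare the square of the longest side to the sum of squares of the other two: 257² + 400² = 226049 > 173889 = 417².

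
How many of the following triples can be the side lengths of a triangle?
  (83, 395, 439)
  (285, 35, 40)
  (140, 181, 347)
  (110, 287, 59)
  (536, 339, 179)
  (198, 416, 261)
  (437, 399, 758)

3

(83,395,439): 83+395 > 439 → valid
(35,40,285): 35+40 ≤ 285 → not valid
(140,181,347): 140+181 ≤ 347 → not valid
(59,110,287): 59+110 ≤ 287 → not valid
(179,339,536): 179+339 ≤ 536 → not valid
(198,261,416): 198+261 > 416 → valid
(399,437,758): 399+437 > 758 → valid
3 of the 7 triples form a triangle.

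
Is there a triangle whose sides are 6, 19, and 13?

No

The two shorter sides sum to 19, exactly equal to the longest side 19.
That gives only a degenerate (flat) triangle — the inequality must be strict.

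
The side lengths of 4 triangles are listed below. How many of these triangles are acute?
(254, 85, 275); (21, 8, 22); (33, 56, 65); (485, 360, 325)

1

(254,85,275): 85²+254² = 71741 < 75625 = 275² → obtuse
(21,8,22): 8²+21² = 505 > 484 = 22² → acute
(33,56,65): 33²+56² = 4225 = 65² → right
(485,360,325): 325²+360² = 235225 = 485² → right
1 of the 4 is acute.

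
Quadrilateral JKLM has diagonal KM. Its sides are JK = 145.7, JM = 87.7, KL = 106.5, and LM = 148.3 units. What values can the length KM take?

From triangle JKM: |145.7 − 87.7| < KM < 145.7 + 87.7, i.e. 58.0 < KM < 233.4.
From triangle LKM: 41.8 < KM < 254.8.
Both must hold, so KM lies in the intersection.

58.0 < KM < 233.4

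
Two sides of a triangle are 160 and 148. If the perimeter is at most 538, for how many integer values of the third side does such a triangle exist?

Triangle inequality: 12 < x < 308. Perimeter ≤ 538 gives x ≤ 538 − 160 − 148 = 230.
So 12 < x ≤ 230; integers 13 through 230: 218 values.

218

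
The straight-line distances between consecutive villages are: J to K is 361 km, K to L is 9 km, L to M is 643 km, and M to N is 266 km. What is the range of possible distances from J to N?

7 ≤ JN ≤ 1279 km

The maximum is all hops collinear in one direction: 361 + 9 + 643 + 266 = 1279.
The longest hop is 643; the others sum to 636. Folding the others back against it leaves at least 643 − 636 = 7.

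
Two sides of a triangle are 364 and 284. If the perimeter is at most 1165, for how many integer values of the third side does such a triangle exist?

Triangle inequality: 80 < x < 648. Perimeter ≤ 1165 gives x ≤ 1165 − 364 − 284 = 517.
So 80 < x ≤ 517; integers 81 through 517: 437 values.

437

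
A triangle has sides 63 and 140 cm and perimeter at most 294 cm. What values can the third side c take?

Triangle inequality alone gives 77 < c < 203.
The perimeter condition gives c ≤ 294 − 63 − 140 = 91.
Intersecting the two: 77 < c ≤ 91.

77 < c ≤ 91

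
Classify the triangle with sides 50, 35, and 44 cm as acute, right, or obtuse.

acute

Compare the square of the longest side to the sum of squares of the other two: 35² + 44² = 3161 > 2500 = 50².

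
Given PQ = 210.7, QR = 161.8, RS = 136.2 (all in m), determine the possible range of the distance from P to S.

0 ≤ PS ≤ 508.7 m

The maximum is all hops collinear in one direction: 210.7 + 161.8 + 136.2 = 508.7.
The longest hop is 210.7; the others sum to 298.0. Since 210.7 ≤ 298.0, the path can fold back on itself completely, so the minimum distance is 0.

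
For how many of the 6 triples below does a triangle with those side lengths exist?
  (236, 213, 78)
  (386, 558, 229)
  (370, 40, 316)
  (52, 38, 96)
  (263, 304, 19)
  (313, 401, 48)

(78,213,236): 78+213 > 236 → valid
(229,386,558): 229+386 > 558 → valid
(40,316,370): 40+316 ≤ 370 → not valid
(38,52,96): 38+52 ≤ 96 → not valid
(19,263,304): 19+263 ≤ 304 → not valid
(48,313,401): 48+313 ≤ 401 → not valid
2 of the 6 triples form a triangle.

2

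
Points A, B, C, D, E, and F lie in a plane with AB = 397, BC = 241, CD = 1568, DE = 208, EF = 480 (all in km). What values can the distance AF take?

The maximum is all hops collinear in one direction: 397 + 241 + 1568 + 208 + 480 = 2894.
The longest hop is 1568; the others sum to 1326. Folding the others back against it leaves at least 1568 − 1326 = 242.

242 ≤ AF ≤ 2894 km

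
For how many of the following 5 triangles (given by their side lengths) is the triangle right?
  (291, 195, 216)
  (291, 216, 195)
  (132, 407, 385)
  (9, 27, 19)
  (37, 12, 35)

4

(291,195,216): 195²+216² = 84681 = 291² → right
(291,216,195): 195²+216² = 84681 = 291² → right
(132,407,385): 132²+385² = 165649 = 407² → right
(9,27,19): 9²+19² = 442 < 729 = 27² → obtuse
(37,12,35): 12²+35² = 1369 = 37² → right
4 of the 5 are right.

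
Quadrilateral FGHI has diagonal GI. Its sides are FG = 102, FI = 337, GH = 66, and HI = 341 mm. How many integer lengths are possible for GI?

From triangle FGI: 235 < GI < 439.
From triangle HGI: 275 < GI < 407.
Intersection: 275 < GI < 407, so integers 276 through 406: 131 values.

131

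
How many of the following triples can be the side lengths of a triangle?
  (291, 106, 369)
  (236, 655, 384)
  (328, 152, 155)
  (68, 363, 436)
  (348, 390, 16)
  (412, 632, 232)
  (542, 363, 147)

(106,291,369): 106+291 > 369 → valid
(236,384,655): 236+384 ≤ 655 → not valid
(152,155,328): 152+155 ≤ 328 → not valid
(68,363,436): 68+363 ≤ 436 → not valid
(16,348,390): 16+348 ≤ 390 → not valid
(232,412,632): 232+412 > 632 → valid
(147,363,542): 147+363 ≤ 542 → not valid
2 of the 7 triples form a triangle.

2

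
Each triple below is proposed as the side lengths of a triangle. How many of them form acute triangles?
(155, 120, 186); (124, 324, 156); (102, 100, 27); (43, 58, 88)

(155,120,186): 120²+155² = 38425 > 34596 = 186² → acute
(124,324,156): 124+156 ≤ 324, not a triangle
(102,100,27): 27²+100² = 10729 > 10404 = 102² → acute
(43,58,88): 43²+58² = 5213 < 7744 = 88² → obtuse
2 of the 4 are acute.

2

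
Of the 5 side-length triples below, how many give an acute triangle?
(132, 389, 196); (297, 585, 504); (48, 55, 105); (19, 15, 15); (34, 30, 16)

1

(132,389,196): 132+196 ≤ 389, not a triangle
(297,585,504): 297²+504² = 342225 = 585² → right
(48,55,105): 48+55 ≤ 105, not a triangle
(19,15,15): 15²+15² = 450 > 361 = 19² → acute
(34,30,16): 16²+30² = 1156 = 34² → right
1 of the 5 is acute.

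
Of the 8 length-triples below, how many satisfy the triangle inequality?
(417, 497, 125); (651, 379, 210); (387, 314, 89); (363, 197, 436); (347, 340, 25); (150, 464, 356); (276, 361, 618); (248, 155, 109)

(125,417,497): 125+417 > 497 → valid
(210,379,651): 210+379 ≤ 651 → not valid
(89,314,387): 89+314 > 387 → valid
(197,363,436): 197+363 > 436 → valid
(25,340,347): 25+340 > 347 → valid
(150,356,464): 150+356 > 464 → valid
(276,361,618): 276+361 > 618 → valid
(109,155,248): 109+155 > 248 → valid
7 of the 8 triples form a triangle.

7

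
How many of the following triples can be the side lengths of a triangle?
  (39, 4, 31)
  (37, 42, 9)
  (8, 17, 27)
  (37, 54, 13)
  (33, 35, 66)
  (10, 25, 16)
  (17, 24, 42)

3

(4,31,39): 4+31 ≤ 39 → not valid
(9,37,42): 9+37 > 42 → valid
(8,17,27): 8+17 ≤ 27 → not valid
(13,37,54): 13+37 ≤ 54 → not valid
(33,35,66): 33+35 > 66 → valid
(10,16,25): 10+16 > 25 → valid
(17,24,42): 17+24 ≤ 42 → not valid
3 of the 7 triples form a triangle.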